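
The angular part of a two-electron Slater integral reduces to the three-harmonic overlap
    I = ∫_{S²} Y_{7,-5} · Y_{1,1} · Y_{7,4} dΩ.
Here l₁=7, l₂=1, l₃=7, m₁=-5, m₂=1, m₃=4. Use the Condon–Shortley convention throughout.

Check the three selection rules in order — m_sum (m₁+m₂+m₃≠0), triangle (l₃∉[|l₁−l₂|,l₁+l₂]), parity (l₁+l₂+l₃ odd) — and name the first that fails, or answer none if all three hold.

azimuthal sum: -5 + 1 + 4 = 0  ✓
6 ≤ 7 ≤ 8 (triangle on l)  ✓
L = 7 + 1 + 7 = 15 (odd)  ✗

parity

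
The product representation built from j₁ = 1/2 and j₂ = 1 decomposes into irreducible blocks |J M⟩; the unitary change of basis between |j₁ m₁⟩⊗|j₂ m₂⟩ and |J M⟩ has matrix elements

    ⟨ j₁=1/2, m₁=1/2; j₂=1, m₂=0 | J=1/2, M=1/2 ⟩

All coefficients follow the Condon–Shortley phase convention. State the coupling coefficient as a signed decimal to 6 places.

triangle: 1!*0!*1!/3! = 1/6
(j±m)!: 1!*0!*1!*1!*1!*0! = 1
prefactor² = (2J+1)*Δ*N² = 1/3
  k=0: +1/(0!*1!*0!*1!*0!*0!) = 1
Σ = 1  ⇒  CG² = 1/3*1² = 1/3
CG = +√(1/3) = +0.577350

+0.577350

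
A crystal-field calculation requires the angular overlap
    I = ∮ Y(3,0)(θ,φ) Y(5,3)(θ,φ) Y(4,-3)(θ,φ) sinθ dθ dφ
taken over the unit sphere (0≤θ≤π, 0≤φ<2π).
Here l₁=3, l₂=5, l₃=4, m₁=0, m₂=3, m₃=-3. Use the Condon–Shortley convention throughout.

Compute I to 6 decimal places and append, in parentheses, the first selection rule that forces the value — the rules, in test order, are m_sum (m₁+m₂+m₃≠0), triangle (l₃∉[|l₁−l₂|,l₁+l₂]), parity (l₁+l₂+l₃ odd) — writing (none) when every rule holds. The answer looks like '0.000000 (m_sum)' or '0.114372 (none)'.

0.103862 (none)

Rules hold: Σm=0, L=12 even, 2≤4≤8.
N = 7·11·9 = 693
Δ = 4!·2!·6!/13! = 1/180180
Racah Σ t=1..3: t=1:−1/576 t=2:+1/144 t=3:−1/576 = 1/288
⇒ 3j(3 5 4; 0 0 0)² = 20/1001, sgn +1
Racah Σ t=2..3: t=2:+1/2880 t=3:−1/1440 = -1/2880
⇒ 3j(3 5 4; 0 3 -3)² = 7/715, sgn +1
4πI² = N·(3j₀)²·(3jₘ)² = 252/1859
I = +1·√(0.135557/4π) = 0.10386175
No selection rule forces the value: the integral is nonzero (none).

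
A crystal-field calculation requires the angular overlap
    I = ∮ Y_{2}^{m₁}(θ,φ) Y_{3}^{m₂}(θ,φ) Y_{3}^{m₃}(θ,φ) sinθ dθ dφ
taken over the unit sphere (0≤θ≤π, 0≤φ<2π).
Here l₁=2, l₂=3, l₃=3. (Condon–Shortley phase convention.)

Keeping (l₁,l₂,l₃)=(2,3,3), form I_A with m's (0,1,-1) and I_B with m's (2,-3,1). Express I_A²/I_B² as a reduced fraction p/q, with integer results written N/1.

9/10

l's match ⇒ only the (l;m) 3-j factors differ between A and B.
A: triangle coeff Δ(2,3,3) = 1/3780; Σ_t [0,2]: t=0:+1/96 t=1:−1/6 t=2:+1/16 = -3/32; (3j)²=3/140 [(2 3 3; 0 1 -1)], sign=-1
B: triangle coeff Δ(2,3,3) = 1/3780; Σ_t [0,0]: t=0:+1/96 = 1/96; (3j)²=1/42 [(2 3 3; 2 -3 1)], sign=+1
I_A²/I_B² = (3/140)/(1/42) = 9/10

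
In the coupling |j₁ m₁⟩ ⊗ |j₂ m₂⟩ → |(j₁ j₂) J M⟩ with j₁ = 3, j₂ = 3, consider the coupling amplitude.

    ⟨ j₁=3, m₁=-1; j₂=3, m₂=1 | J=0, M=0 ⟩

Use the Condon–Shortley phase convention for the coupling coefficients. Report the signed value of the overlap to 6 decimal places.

+√(1/7) = +0.377964

j₁+j₂−J=6  J+j₁−j₂=0  J−j₁+j₂=0  j₁+j₂+J+1=7
(j₁±m₁, j₂±m₂, J±M) = (2,4,4,2,0,0)
P² = 2304/7
sum k=4..4:
  [4] +1/48 = 1/48
S = 1/48
C² = P²·S² = 1/7 ; C = +0.377964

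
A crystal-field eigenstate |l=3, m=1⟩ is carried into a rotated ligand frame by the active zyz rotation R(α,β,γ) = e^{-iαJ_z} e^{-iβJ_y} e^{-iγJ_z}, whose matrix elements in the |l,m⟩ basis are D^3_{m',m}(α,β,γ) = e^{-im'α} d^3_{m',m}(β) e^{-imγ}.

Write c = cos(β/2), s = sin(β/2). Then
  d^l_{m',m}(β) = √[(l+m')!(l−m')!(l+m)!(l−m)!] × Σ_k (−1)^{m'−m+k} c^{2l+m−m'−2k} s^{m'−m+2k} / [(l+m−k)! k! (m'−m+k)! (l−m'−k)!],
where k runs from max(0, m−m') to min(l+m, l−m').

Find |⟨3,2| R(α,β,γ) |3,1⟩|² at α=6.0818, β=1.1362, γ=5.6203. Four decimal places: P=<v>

Split into d^3_{2,1}(β=1.1362) × two z-phases.
With c≡cos(β/2)=0.842925 and s≡sin(β/2)=0.538031, N=[120·1·24·2]^{1/2}=75.894664
Admissible k: 0..1 (factorial args all ≥0)
  k=0: (−1)^1·75.8947/(24)·0.8429^5·0.5380^1 = -0.724022
  k=1: (−1)^2·75.8947/(12)·0.8429^3·0.5380^3 = +0.589956
d^3_{2,1}(1.1362) = -0.724022 +0.589956 = -0.134066
|D^3_{2,1}|² = |d^3_{2,1}(β)|² = (-0.134066)² = 0.017974 (the z-rotation phases have unit modulus)

P=0.0180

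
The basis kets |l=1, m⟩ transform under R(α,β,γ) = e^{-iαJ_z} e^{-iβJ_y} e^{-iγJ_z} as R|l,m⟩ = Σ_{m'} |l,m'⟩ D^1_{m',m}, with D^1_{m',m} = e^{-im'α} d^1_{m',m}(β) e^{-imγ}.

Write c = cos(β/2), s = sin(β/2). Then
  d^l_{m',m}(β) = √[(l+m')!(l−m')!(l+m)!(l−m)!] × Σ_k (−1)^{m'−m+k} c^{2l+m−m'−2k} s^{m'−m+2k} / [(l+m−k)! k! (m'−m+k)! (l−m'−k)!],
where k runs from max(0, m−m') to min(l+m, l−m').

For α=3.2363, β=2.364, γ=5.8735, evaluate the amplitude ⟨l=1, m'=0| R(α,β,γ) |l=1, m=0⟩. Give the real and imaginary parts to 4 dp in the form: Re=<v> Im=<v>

D^1_{0,0}(3.2363,2.3640,5.8735) = e^{-i·0·3.2363}·d^1_{0,0}(2.3640)·e^{-i·0·5.8735}. Compute d first:
With c≡cos(β/2)=0.379075 and s≡sin(β/2)=0.925366, N=[1·1·1·1]^{1/2}=1.000000
k: max(0,(0)−(0))=0 … min(1+(0),1−(0))=1
  k=0: (−1)^0·1.0000/(1)·0.3791^2·0.9254^0 = +0.143698
  k=1: (−1)^1·1.0000/(1)·0.3791^0·0.9254^2 = -0.856302
d^1_{0,0}(2.3640) = +0.143698 -0.856302 = -0.712605
Phases: e^{-i·(0)·3.2363}=+1.000000+0.000000i, e^{-i·(0)·5.8735}=+1.000000+0.000000i ⇒ D=-0.712605+0.000000i

Re=-0.7126 Im=0.0000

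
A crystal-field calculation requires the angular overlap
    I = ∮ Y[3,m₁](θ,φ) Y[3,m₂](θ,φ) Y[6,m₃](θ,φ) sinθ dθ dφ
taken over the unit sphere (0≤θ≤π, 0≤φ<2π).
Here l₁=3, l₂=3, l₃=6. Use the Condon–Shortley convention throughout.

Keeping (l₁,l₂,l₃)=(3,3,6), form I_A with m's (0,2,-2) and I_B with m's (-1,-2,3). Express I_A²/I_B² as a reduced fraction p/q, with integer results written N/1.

16/27

l's match ⇒ only the (l;m) 3-j factors differ between A and B.
A: triangle coeff Δ(3,3,6) = 1/12012; Σ_t [0,0]: t=0:+1/4320 = 1/4320; (3j)²=8/429 [(3 3 6; 0 2 -2)], sign=+1
B: triangle coeff Δ(3,3,6) = 1/12012; Σ_t [0,0]: t=0:+1/5760 = 1/5760; (3j)²=9/286 [(3 3 6; -1 -2 3)], sign=-1
I_A²/I_B² = (8/429)/(9/286) = 16/27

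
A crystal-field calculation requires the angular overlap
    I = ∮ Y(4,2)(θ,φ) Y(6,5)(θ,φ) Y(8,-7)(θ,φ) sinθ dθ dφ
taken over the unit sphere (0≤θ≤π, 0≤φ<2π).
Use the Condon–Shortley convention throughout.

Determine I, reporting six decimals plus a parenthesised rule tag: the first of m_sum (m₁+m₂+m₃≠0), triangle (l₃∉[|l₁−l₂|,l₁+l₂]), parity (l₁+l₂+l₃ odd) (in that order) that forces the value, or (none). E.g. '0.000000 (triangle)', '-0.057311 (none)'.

Rules hold: Σm=0, L=18 even, 2≤8≤10.
N = 9·13·17 = 1989
Δ = 2!·6!·10!/19! = 1/23279256
Racah Σ t=0..2: t=0:+1/1658880 t=1:−1/518400 t=2:+1/1658880 = -1/1382400
⇒ 3j(4 6 8; 0 0 0)² = 504/46189, sgn -1
Racah Σ t=1..2: t=1:−1/435456000 t=2:+1/522547200 = -1/2612736000
⇒ 3j(4 6 8; 2 5 -7)² = 11/23256, sgn +1
4πI² = N·(3j₀)²·(3jₘ)² = 63/6137
I = -1·√(0.0102656/4π) = -0.02858165
No selection rule forces the value: the integral is nonzero (none).

-0.028582 (none)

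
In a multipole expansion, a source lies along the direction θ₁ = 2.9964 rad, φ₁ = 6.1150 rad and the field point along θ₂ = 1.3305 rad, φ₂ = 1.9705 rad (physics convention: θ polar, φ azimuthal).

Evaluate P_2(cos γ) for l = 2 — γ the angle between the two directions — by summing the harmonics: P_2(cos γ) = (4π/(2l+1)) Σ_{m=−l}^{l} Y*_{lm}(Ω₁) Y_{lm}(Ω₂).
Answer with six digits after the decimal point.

Term-by-term m-sum for l=2 (normalisation 4π/5 = 2.513274):
  [-2]  conj(Y_{2,-2})(Ω₁) = +0.007633-0.002669i ; Y_{2,-2}(Ω₂) = -0.254032+0.261251i ; Δ = -0.001242+0.002672i
  [-1]  conj(Y_{2,-1})(Ω₁) = -0.109038+0.018513i ; Y_{2,-1}(Ω₂) = -0.069492-0.164500i ; Δ = +0.010623+0.016650i
  [+0]  conj(Y_{2,0})(Ω₁) = +0.610977-0.000000i ; Y_{2,0}(Ω₂) = -0.261801+0.000000i ; Δ = -0.159954+0.000000i
  [+1]  conj(Y_{2,1})(Ω₁) = +0.109038+0.018513i ; Y_{2,1}(Ω₂) = +0.069492-0.164500i ; Δ = +0.010623-0.016650i
  [+2]  conj(Y_{2,2})(Ω₁) = +0.007633+0.002669i ; Y_{2,2}(Ω₂) = -0.254032-0.261251i ; Δ = -0.001242-0.002672i
Total Σ_m = -0.141192+0.000000i. Multiply by 2.513274: -0.354854+0.000000i. P_2(cos γ) = -0.354854

-0.354854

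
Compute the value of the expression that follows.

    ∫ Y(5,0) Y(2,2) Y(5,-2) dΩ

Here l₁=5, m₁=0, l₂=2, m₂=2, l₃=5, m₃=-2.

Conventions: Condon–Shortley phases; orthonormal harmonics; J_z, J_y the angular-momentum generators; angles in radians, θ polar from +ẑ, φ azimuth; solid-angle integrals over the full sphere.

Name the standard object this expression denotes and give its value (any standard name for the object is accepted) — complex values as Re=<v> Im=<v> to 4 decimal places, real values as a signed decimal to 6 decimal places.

This is a Gaunt coefficient — the integral of a triple product of spherical harmonics over the sphere.
Rules hold: Σm=0, L=12 even, 3≤5≤7.
N = 11·5·11 = 605
Δ = 2!·8!·2!/13! = 1/38610
Racah Σ t=0..2: t=0:+1/2880 t=1:−1/576 t=2:+1/2880 = -1/960
⇒ 3j(5 2 5; 0 0 0)² = 10/429, sgn +1
Racah Σ t=2..2: t=2:+1/2880 = 1/2880
⇒ 3j(5 2 5; 0 2 -2)² = 14/429, sgn -1
4πI² = N·(3j₀)²·(3jₘ)² = 700/1521
I = -1·√(0.460224/4π) = -0.19137248

Gaunt coefficient, -0.191372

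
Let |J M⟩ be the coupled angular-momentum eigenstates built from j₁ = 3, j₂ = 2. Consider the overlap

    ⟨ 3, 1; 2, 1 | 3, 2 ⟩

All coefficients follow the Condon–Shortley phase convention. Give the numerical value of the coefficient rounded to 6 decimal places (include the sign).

-0.500000

j₁+j₂−J=2  J+j₁−j₂=4  J−j₁+j₂=2  j₁+j₂+J+1=9
(j₁±m₁, j₂±m₂, J±M) = (4,2,3,1,5,1)
P² = 64
sum k=1..2:
  [1] −1/12 = -1/12
  [2] +1/48 = 1/48
S = -1/16
C² = P²·S² = 1/4 ; C = -0.500000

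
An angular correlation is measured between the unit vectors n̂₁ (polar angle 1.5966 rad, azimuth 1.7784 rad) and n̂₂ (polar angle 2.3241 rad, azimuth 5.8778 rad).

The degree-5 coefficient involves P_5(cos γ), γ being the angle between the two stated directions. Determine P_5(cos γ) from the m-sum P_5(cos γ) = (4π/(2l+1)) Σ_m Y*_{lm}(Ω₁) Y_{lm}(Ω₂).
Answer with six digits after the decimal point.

Expand P_5 via completeness: Σ_{m} conj(Y_{5,m}) at Ω₁ times Y_{5,m} at Ω₂ —
  m=-5: (-0.399138, 0.235354) × (-0.042217, 0.086046) = (-0.003401, -0.044280)  (running Σ = (-0.003401, -0.044280))
  m=-4: (-0.025511, -0.027918) × (0.014417, -0.283866) = (-0.008293, 0.006839)  (running Σ = (-0.011693, -0.037441))
  m=-3: (-0.200387, 0.279028) × (0.149725, 0.404339) = (-0.142825, -0.039247)  (running Σ = (-0.154518, -0.076688))
  m=-2: (-0.039905, -0.017591) × (-0.171593, -0.180529) = (0.003672, 0.010223)  (running Σ = (-0.150847, -0.066465))
  m=-1: (-0.065379, 0.310383) × (-0.204578, -0.087796) = (0.040625, -0.057758)  (running Σ = (-0.110221, -0.124223))
  m=0: (-0.045121, -0.000000) × (0.316856, 0.000000) = (-0.014297, -0.000000)  (running Σ = (-0.124518, -0.124223))
  m=1: (0.065379, 0.310383) × (0.204578, -0.087796) = (0.040625, 0.057758)  (running Σ = (-0.083892, -0.066465))
  m=2: (-0.039905, 0.017591) × (-0.171593, 0.180529) = (0.003672, -0.010223)  (running Σ = (-0.080221, -0.076688))
  m=3: (0.200387, 0.279028) × (-0.149725, 0.404339) = (-0.142825, 0.039247)  (running Σ = (-0.223046, -0.037441))
  m=4: (-0.025511, 0.027918) × (0.014417, 0.283866) = (-0.008293, -0.006839)  (running Σ = (-0.231338, -0.044280))
  m=5: (0.399138, 0.235354) × (0.042217, 0.086046) = (-0.003401, 0.044280)  (running Σ = (-0.234739, 0.000000))
Σ over m = (-0.234739, 0.000000); ×(4π/11) → (-0.268165, 0.000000). Real part: -0.268165

-0.268165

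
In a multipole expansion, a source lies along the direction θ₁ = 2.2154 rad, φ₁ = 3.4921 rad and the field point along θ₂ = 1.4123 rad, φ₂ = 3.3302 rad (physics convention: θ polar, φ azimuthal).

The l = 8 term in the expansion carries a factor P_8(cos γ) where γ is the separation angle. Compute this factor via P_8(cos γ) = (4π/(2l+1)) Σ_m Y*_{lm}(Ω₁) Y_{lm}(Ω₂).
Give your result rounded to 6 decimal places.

0.317048

Summing Y*_{l m}(θ₁,φ₁)·Y_{l m}(θ₂,φ₂) over m ∈ [−8, 8]; prefactor 4π/(2·8+1) = 0.739198:
  m=-8: Y*=-0.081057+0.028448i  Y=+0.028842-0.465063i  product +0.010892+0.038517i
  m=-7: Y*=-0.199538+0.164029i  Y=-0.073861+0.288607i  product -0.032602-0.069703i
  m=-6: Y*=-0.220029+0.373601i  Y=-0.092932+0.197836i  product -0.053464-0.078249i
  m=-5: Y*=-0.069622+0.378858i  Y=+0.185872-0.256132i  product +0.084097+0.088252i
  m=-4: Y*=+0.001997+0.011721i  Y=+0.092024-0.086494i  product +0.001198+0.000906i
  m=-3: Y*=-0.173376-0.303318i  Y=-0.266298+0.169123i  product +0.097468+0.051451i
  m=-2: Y*=-0.156890-0.132419i  Y=-0.077327+0.030636i  product +0.016189+0.005433i
  m=-1: Y*=+0.249318+0.091152i  Y=+0.307129-0.058624i  product +0.081917+0.013379i
  m=+0: Y*=+0.249466-0.000000i  Y=+0.070232+0.000000i  product +0.017520+0.000000i
  m=+1: Y*=-0.249318+0.091152i  Y=-0.307129-0.058624i  product +0.081917-0.013379i
  m=+2: Y*=-0.156890+0.132419i  Y=-0.077327-0.030636i  product +0.016189-0.005433i
  m=+3: Y*=+0.173376-0.303318i  Y=+0.266298+0.169123i  product +0.097468-0.051451i
  m=+4: Y*=+0.001997-0.011721i  Y=+0.092024+0.086494i  product +0.001198-0.000906i
  m=+5: Y*=+0.069622+0.378858i  Y=-0.185872-0.256132i  product +0.084097-0.088252i
  m=+6: Y*=-0.220029-0.373601i  Y=-0.092932-0.197836i  product -0.053464+0.078249i
  m=+7: Y*=+0.199538+0.164029i  Y=+0.073861+0.288607i  product -0.032602+0.069703i
  m=+8: Y*=-0.081057-0.028448i  Y=+0.028842+0.465063i  product +0.010892-0.038517i
Σ over m = +0.428908-0.000000i; ×(4π/17) → +0.317048-0.000000i. Real part: 0.317048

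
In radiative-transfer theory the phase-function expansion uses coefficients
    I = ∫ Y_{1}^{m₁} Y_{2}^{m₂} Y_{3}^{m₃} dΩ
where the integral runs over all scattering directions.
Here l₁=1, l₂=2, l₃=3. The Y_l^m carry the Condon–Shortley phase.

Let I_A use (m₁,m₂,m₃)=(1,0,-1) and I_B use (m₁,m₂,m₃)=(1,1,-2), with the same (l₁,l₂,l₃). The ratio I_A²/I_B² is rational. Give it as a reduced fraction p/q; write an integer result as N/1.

l's match ⇒ only the (l;m) 3-j factors differ between A and B.
A: triangle coeff Δ(1,2,3) = 1/105; Σ_t [0,0]: t=0:+1/8 = 1/8; (3j)²=2/35 [(1 2 3; 1 0 -1)], sign=+1
B: triangle coeff Δ(1,2,3) = 1/105; Σ_t [0,0]: t=0:+1/12 = 1/12; (3j)²=2/21 [(1 2 3; 1 1 -2)], sign=-1
I_A²/I_B² = (2/35)/(2/21) = 3/5

3/5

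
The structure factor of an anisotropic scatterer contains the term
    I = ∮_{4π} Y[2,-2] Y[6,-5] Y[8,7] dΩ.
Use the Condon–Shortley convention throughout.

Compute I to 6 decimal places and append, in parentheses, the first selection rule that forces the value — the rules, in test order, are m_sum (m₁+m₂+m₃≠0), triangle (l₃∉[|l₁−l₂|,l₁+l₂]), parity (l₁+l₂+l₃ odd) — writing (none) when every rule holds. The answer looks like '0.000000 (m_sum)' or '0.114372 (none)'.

m-sum 0 ✓  L=16 even ✓  4≤8≤8 ✓
Π(2lᵢ+1) = 5×13×17 = 1105
triangle coeff Δ(2,6,8) = 1/30940
Σ_t [0,0]: t=0:+1/2073600 = 1/2073600
(3j)²=28/1105 [(2 6 8; 0 0 0)], sign=+1
Σ_t [0,0]: t=0:+1/958003200 = 1/958003200
(3j)²=3/68 [(2 6 8; -2 -5 7)], sign=-1
⇒ 4πI² = 21/17
I = (-1)√(21/17/(4π)) = -0.31353083
No selection rule forces the value: the integral is nonzero (none).

-0.313531 (none)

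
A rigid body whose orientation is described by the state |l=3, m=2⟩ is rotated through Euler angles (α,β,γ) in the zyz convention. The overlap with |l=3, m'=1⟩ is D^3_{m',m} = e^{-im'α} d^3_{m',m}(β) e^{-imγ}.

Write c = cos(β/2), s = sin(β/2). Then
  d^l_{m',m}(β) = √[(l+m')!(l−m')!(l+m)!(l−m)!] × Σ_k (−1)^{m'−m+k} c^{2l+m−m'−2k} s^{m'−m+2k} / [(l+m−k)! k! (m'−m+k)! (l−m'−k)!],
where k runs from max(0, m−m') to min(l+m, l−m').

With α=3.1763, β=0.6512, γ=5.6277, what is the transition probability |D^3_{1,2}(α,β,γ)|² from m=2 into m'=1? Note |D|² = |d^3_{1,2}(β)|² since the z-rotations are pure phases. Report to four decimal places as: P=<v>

D^3_{1,2}(3.1763,0.6512,5.6277) = e^{-i·1·3.1763}·d^3_{1,2}(0.6512)·e^{-i·2·5.6277}. Compute d first:
c=cos(0.651200/2)=0.947459, s=sin(0.651200/2)=0.319877; N=√[24·2·120·1]=75.894664
The bounds max(0,m−m')=1 and min(l+m,l−m')=2 give 2 terms
  k=1: (−1)^0·75.8947/(24)·0.9475^5·0.3199^1 = +0.772299
  k=2: (−1)^1·75.8947/(12)·0.9475^3·0.3199^3 = -0.176060
d^3_{1,2}(0.6512) = +0.772299 -0.176060 = +0.596239
|D^3_{1,2}|² = |d^3_{1,2}(β)|² = (+0.596239)² = 0.355501 (the z-rotation phases have unit modulus)

P=0.3555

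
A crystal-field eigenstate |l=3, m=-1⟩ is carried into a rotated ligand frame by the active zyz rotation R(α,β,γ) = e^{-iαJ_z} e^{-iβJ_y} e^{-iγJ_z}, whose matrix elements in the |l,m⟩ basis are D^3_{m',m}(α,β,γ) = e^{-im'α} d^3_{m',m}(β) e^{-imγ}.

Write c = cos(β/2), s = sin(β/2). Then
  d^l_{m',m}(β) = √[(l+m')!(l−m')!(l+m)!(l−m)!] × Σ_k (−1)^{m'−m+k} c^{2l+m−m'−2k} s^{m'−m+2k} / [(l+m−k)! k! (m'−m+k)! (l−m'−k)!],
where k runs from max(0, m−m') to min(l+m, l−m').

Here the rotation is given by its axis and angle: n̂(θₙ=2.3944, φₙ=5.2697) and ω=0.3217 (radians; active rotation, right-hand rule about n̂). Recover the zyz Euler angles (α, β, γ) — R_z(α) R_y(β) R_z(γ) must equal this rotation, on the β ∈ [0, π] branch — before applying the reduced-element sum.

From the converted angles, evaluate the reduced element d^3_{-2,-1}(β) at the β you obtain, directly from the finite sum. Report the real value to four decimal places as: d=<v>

Axis–angle → zyz. n̂ = (sinθₙcosφₙ, sinθₙsinφₙ, cosθₙ) = (+0.359435, -0.576748, -0.733600), ω = 0.3217.
R = I cosω + sinω [n̂]ₓ + (1−cosω) n̂n̂ᵀ gives
  R = [+0.955327, +0.221315, -0.195883; -0.242584, +0.965764, -0.091941; +0.168829, +0.135352, +0.976308]
β = atan2(√(R₁₃²+R₂₃²), R₃₃) = 0.218112; α = atan2(R₂₃, R₁₃) mod 2π = 3.580433; γ = atan2(R₃₂, −R₃₁) mod 2π = 2.465811
d^3_{-2,-1}(β=0.2181) via the finite sum:
c=cos(0.218112/2)=0.994059, s=sin(0.218112/2)=0.108840; N=√[1·120·2·24]=75.894664
Admissible k: 1..2 (factorial args all ≥0)
  k=1: (−1)^0·75.8947/(24)·0.9941^5·0.1088^1 = +0.334080
  k=2: (−1)^1·75.8947/(12)·0.9941^3·0.1088^3 = -0.008010
d^3_{-2,-1}(0.2181) = +0.334080 -0.008010 = +0.326070

d=0.3261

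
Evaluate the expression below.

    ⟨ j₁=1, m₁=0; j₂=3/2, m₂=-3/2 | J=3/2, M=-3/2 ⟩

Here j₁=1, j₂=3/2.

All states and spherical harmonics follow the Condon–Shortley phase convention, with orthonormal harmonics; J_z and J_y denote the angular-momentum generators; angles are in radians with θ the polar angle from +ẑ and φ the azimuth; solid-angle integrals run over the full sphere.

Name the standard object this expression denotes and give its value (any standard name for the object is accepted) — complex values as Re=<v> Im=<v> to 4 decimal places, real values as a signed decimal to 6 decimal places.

Clebsch–Gordan coefficient, +√(3/5) ≈ +0.774597

This is a Clebsch–Gordan (vector-coupling) coefficient.
j₁+j₂−J=1  J+j₁−j₂=1  J−j₁+j₂=2  j₁+j₂+J+1=5
(j₁±m₁, j₂±m₂, J±M) = (1,1,0,3,0,3)
P² = 12/5
sum k=0..0:
  [0] +1/2 = 1/2
S = 1/2
C² = P²·S² = 3/5 ; C = +0.774597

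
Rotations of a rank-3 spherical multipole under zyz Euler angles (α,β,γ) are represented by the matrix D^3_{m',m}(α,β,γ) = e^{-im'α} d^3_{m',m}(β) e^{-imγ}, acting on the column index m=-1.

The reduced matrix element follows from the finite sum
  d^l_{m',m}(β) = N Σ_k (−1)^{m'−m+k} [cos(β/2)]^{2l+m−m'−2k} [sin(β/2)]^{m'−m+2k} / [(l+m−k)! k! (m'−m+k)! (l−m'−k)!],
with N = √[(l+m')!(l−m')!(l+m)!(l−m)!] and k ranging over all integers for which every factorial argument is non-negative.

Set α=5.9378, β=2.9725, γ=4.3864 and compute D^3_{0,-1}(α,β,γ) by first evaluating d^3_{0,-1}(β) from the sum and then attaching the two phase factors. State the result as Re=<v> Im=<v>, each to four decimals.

Split into d^3_{0,-1}(β=2.9725) × two z-phases.
Half-angle: c=0.084446, s=0.996428. N=√(6·6·2·24)=41.569219
Admissible k: 0..2 (factorial args all ≥0)
  k=0: (−1)^1·41.5692/(12)·0.0844^5·0.9964^1 = -0.000015
  k=1: (−1)^2·41.5692/(4)·0.0844^3·0.9964^3 = +0.006191
  k=2: (−1)^3·41.5692/(12)·0.0844^1·0.9964^5 = -0.287341
d^3_{0,-1}(2.9725) = -0.000015 +0.006191 -0.287341 = -0.281165
Attach z-rotation phases: D = e^{-i(0)(5.9378)}·(-0.281165)·e^{-i(-1)(4.3864)} = +0.090042+0.266357i

Re=0.0900 Im=0.2664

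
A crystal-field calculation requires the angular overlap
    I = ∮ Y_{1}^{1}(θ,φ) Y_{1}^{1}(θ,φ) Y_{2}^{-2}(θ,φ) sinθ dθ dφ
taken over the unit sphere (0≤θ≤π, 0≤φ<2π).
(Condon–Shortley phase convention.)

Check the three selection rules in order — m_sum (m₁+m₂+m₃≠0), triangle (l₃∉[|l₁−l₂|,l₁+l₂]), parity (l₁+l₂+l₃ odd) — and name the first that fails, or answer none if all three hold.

none

azimuthal sum: 1 + 1 − 2 = 0  ✓
0 ≤ 2 ≤ 2 (triangle on l)  ✓
L = 1 + 1 + 2 = 4 (even)  ✓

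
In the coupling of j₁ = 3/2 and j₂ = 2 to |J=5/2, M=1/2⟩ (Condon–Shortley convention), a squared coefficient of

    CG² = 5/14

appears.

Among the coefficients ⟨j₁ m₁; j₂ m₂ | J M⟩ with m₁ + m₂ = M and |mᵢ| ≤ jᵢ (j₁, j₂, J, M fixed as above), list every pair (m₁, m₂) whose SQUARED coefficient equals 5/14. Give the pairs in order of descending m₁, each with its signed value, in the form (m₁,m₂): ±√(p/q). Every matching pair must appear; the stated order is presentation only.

(-1/2,1): −√(5/14)

Admissible pairs with m₁+m₂ = M = 1/2: (-3/2,2), (-1/2,1), (1/2,0), (3/2,-1)
  (m₁,m₂)=(3/2,-1): CG² = 27/70, CG = +√(27/70)
  (m₁,m₂)=(1/2,0): CG² = 3/35, CG = +√(3/35)
  (m₁,m₂)=(-1/2,1): CG² = 5/14, CG = −√(5/14)   ← matches the target
  (m₁,m₂)=(-3/2,2): CG² = 6/35, CG = −√(6/35)
Pairs with CG² = 5/14: (-1/2,1): −√(5/14)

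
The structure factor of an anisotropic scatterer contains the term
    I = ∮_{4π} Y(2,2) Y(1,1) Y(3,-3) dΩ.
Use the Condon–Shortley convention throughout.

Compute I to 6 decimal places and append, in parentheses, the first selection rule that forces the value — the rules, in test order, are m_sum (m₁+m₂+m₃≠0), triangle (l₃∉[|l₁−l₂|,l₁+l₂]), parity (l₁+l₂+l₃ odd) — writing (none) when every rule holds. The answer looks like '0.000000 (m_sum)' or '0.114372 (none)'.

-0.319865 (none)

Rules hold: Σm=0, L=6 even, 1≤3≤3.
N = 5·3·7 = 105
Δ = 0!·4!·2!/7! = 1/105
Racah Σ t=0..0: t=0:+1/4 = 1/4
⇒ 3j(2 1 3; 0 0 0)² = 3/35, sgn -1
Racah Σ t=0..0: t=0:+1/48 = 1/48
⇒ 3j(2 1 3; 2 1 -3)² = 1/7, sgn +1
4πI² = N·(3j₀)²·(3jₘ)² = 9/7
I = -1·√(1.28571/4π) = -0.31986543
No selection rule forces the value: the integral is nonzero (none).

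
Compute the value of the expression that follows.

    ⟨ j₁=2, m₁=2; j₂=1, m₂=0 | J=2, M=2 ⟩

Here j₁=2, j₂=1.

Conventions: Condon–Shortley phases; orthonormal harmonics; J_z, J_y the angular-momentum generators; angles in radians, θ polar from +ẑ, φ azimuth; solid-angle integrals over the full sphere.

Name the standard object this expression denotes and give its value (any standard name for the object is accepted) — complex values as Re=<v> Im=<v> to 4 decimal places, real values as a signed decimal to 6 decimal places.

Clebsch–Gordan coefficient, +√(2/3) ≈ +0.816497

This is a Clebsch–Gordan (vector-coupling) coefficient.
√[5·1!3!1!/6! · 4!0!1!1!4!0!] = √(24)
  +(−1)^0/∏(0,1,0,1,3,0)! = 1/6  (running 1/6)
⟨..|..⟩ = √(24)·(1/6) = +0.816497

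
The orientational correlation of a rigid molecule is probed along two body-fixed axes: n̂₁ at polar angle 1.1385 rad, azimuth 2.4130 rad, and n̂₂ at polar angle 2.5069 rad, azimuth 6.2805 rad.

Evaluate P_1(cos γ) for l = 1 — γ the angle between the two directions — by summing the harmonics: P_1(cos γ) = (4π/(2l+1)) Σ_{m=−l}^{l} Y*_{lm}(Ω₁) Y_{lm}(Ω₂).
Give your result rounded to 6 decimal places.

Term-by-term m-sum for l=1 (normalisation 4π/3 = 4.188790):
  term(m=-1) = (-0.048064, 0.042660)   from Y*(Ω₁)=(-0.234063, 0.208875), Y(Ω₂)=(0.204853, 0.000550)
  term(m=+0) = (-0.080540, 0.000000)   from Y*(Ω₁)=(0.204703, -0.000000), Y(Ω₂)=(-0.393449, 0.000000)
  term(m=+1) = (-0.048064, -0.042660)   from Y*(Ω₁)=(0.234063, 0.208875), Y(Ω₂)=(-0.204853, 0.000550)
Σ over m = (-0.176667, 0.000000); ×(4π/3) → (-0.740023, 0.000000). Real part: -0.740023

-0.740023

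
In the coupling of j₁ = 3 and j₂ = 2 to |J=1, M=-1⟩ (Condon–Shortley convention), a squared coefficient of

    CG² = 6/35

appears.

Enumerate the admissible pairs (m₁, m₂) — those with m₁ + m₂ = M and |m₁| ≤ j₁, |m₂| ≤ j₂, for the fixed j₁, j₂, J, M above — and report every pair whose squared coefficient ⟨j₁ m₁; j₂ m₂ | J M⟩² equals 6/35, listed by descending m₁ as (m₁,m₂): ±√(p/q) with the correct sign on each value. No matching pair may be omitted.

(-1,0): +√(6/35)

Admissible pairs with m₁+m₂ = M = -1: (-3,2), (-2,1), (-1,0), (0,-1), (1,-2)
  (m₁,m₂)=(1,-2): CG² = 1/35, CG = +√(1/35)
  (m₁,m₂)=(0,-1): CG² = 3/35, CG = −√(3/35)
  (m₁,m₂)=(-1,0): CG² = 6/35, CG = +√(6/35)   ← matches the target
  (m₁,m₂)=(-2,1): CG² = 2/7, CG = −√(2/7)
  (m₁,m₂)=(-3,2): CG² = 3/7, CG = +√(3/7)
Pairs with CG² = 6/35: (-1,0): +√(6/35)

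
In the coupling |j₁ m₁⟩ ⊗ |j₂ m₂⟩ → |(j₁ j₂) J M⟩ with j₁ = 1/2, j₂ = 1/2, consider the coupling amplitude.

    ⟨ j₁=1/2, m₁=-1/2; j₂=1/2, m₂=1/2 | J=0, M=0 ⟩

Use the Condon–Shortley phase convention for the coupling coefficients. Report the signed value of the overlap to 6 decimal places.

triangle: 1!·0!·0!/2! = 1/2
(j±m)!: 0!·1!·1!·0!·0!·0! = 1
prefactor² = (2J+1)·Δ·N² = 1/2
  k=1: −1/(1!·0!·0!·0!·0!·0!) = -1
Σ = -1  ⇒  CG² = 1/2·(-1)² = 1/2
CG = −√(1/2) = -0.707107

-0.707107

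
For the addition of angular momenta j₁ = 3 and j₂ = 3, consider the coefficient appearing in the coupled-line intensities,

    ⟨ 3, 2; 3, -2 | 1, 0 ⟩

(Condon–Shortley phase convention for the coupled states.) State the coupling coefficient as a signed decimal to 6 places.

j₁+j₂−J=5  J+j₁−j₂=1  J−j₁+j₂=1  j₁+j₂+J+1=8
(j₁±m₁, j₂±m₂, J±M) = (5,1,1,5,1,1)
P² = 900/7
sum k=0..1:
  [0] +1/120 = 1/120
  [1] −1/24 = -1/24
S = -1/30
C² = P²·S² = 1/7 ; C = -0.377964

-0.377964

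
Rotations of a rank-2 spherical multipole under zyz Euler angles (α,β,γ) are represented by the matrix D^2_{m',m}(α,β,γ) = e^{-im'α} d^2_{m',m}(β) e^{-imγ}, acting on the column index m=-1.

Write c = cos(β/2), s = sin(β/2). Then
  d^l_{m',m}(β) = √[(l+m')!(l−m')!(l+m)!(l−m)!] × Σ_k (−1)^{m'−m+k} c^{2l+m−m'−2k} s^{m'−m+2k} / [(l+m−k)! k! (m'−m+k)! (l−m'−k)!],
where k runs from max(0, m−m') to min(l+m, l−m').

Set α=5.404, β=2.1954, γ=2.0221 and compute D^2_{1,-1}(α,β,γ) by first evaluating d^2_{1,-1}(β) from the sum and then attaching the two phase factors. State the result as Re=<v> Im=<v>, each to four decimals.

First d^2_{1,-1}(β=2.1954), then the phase factors e^{-i(1)α} and e^{-i(-1)γ}:
Half-angle: c=0.455645, s=0.890162. N=√(6·1·1·6)=6.000000
The bounds max(0,m−m')=0 and min(l+m,l−m')=1 give 2 terms
  k=0: (−1)^2·6.0000/(2)·0.4556^2·0.8902^2 = +0.493528
  k=1: (−1)^3·6.0000/(6)·0.4556^0·0.8902^4 = -0.627879
d^2_{1,-1}(2.1954) = +0.493528 -0.627879 = -0.134351
D = (+0.637779+0.770220i)·(-0.134351)·(-0.436139+0.899879i) = +0.130490-0.031976i

Re=0.1305 Im=-0.0320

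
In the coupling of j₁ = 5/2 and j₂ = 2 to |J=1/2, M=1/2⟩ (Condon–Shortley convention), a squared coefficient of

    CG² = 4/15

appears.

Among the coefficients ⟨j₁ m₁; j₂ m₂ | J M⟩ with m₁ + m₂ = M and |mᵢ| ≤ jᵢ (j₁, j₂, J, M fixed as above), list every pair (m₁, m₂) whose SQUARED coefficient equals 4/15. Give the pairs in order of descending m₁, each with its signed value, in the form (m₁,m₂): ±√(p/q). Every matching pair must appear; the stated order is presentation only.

(3/2,-1): −√(4/15)

Admissible pairs with m₁+m₂ = M = 1/2: (-3/2,2), (-1/2,1), (1/2,0), (3/2,-1), (5/2,-2)
  (m₁,m₂)=(5/2,-2): CG² = 1/3, CG = +√(1/3)
  (m₁,m₂)=(3/2,-1): CG² = 4/15, CG = −√(4/15)   ← matches the target
  (m₁,m₂)=(1/2,0): CG² = 1/5, CG = +√(1/5)
  (m₁,m₂)=(-1/2,1): CG² = 2/15, CG = −√(2/15)
  (m₁,m₂)=(-3/2,2): CG² = 1/15, CG = +√(1/15)
Pairs with CG² = 4/15: (3/2,-1): −√(4/15)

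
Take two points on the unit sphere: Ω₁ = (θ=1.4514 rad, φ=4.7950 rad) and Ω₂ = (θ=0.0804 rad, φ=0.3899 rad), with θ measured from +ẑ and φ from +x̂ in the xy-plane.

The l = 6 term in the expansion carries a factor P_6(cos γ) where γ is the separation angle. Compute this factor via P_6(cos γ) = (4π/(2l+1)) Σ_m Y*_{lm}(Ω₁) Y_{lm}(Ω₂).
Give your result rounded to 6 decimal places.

-0.255328

Term-by-term m-sum for l=6 (normalisation 4π/13 = 0.966644):
  m=-6: (-0.407114-0.220122i) × (-0.000000-0.000000i) = +0.000000+0.000000i  (running Σ = +0.000000+0.000000i)
  m=-5: (+0.077205-0.176159i) × (-0.000002-0.000005i) = -0.000001-0.000000i  (running Σ = -0.000001+0.000000i)
  m=-4: (-0.276785-0.094943i) × (+0.000002-0.000147i) = -0.000014+0.000041i  (running Σ = -0.000016+0.000041i)
  m=-3: (+0.052980-0.209380i) × (+0.001041-0.002455i) = -0.000459-0.000348i  (running Σ = -0.000474-0.000307i)
  m=-2: (-0.237926-0.039672i) × (+0.023440-0.023179i) = -0.006497+0.004585i  (running Σ = -0.006971+0.004278i)
  m=-1: (+0.018418-0.222436i) × (+0.236998-0.097392i) = -0.017298-0.054511i  (running Σ = -0.024269-0.050233i)
  m=0: (-0.227134-0.000000i) × (+0.949217+0.000000i) = -0.215600-0.000000i  (running Σ = -0.239869-0.050233i)
  m=1: (-0.018418-0.222436i) × (-0.236998-0.097392i) = -0.017298+0.054511i  (running Σ = -0.257167+0.004278i)
  m=2: (-0.237926+0.039672i) × (+0.023440+0.023179i) = -0.006497-0.004585i  (running Σ = -0.263664-0.000307i)
  m=3: (-0.052980-0.209380i) × (-0.001041-0.002455i) = -0.000459+0.000348i  (running Σ = -0.264123+0.000041i)
  m=4: (-0.276785+0.094943i) × (+0.000002+0.000147i) = -0.000014-0.000041i  (running Σ = -0.264137+0.000000i)
  m=5: (-0.077205-0.176159i) × (+0.000002-0.000005i) = -0.000001+0.000000i  (running Σ = -0.264139+0.000000i)
  m=6: (-0.407114+0.220122i) × (-0.000000+0.000000i) = +0.000000-0.000000i  (running Σ = -0.264139-0.000000i)
Accumulated sum -0.264139-0.000000i; after 4π/(2l+1) scaling, -0.255328-0.000000i ⇒ P_6 = -0.255328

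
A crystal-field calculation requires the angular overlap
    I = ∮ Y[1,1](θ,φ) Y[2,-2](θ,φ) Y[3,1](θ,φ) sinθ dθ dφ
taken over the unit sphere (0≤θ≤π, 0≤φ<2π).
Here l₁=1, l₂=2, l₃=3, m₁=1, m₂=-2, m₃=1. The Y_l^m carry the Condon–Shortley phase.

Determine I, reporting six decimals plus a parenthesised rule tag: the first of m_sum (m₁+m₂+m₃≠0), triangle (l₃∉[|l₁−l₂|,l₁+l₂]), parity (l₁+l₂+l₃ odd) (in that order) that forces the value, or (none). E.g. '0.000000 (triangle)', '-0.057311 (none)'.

-0.082589 (none)

Rules hold: Σm=0, L=6 even, 1≤3≤3.
N = 3·5·7 = 105
Δ = 0!·2!·4!/7! = 1/105
Racah Σ t=0..0: t=0:+1/4 = 1/4
⇒ 3j(1 2 3; 0 0 0)² = 3/35, sgn -1
Racah Σ t=0..0: t=0:+1/48 = 1/48
⇒ 3j(1 2 3; 1 -2 1)² = 1/105, sgn +1
4πI² = N·(3j₀)²·(3jₘ)² = 3/35
I = -1·√(0.0857143/4π) = -0.08258890
No selection rule forces the value: the integral is nonzero (none).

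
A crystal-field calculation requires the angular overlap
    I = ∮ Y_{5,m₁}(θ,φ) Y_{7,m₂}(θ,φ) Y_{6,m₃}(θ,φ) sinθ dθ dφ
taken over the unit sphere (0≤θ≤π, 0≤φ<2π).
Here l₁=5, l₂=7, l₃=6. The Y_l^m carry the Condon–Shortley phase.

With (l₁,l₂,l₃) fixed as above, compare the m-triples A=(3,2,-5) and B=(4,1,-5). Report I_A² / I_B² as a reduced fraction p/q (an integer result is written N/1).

Same 5,7,6: normalisation and zero-m 3j drop out of the ratio.
A: Δ: 6! 4! 8! / 19! → 1/174594420; sum: t=1:−1/29030400 t=2:+1/5806080 = 1/7257600; 3j²(5 7 6; 3 2 -5) = Δ·Π!·Σ² = 64/4199  (sign -1)
B: Δ: 6! 4! 8! / 19! → 1/174594420; sum: t=0:+1/174182400 t=1:−1/14515200 = -11/174182400; 3j²(5 7 6; 4 1 -5) = Δ·Π!·Σ² = 121/12597  (sign +1)
I_A²/I_B² = (64/4199)/(121/12597) = 192/121

192/121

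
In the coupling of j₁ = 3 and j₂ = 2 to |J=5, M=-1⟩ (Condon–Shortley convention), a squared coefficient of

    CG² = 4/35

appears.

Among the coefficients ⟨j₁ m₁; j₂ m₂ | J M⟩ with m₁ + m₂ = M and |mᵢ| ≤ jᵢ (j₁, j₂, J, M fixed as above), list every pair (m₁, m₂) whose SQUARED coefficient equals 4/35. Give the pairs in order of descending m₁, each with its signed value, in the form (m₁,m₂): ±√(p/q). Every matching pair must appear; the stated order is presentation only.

(-2,1): +√(4/35)

Admissible pairs with m₁+m₂ = M = -1: (-3,2), (-2,1), (-1,0), (0,-1), (1,-2)
  (m₁,m₂)=(1,-2): CG² = 1/14, CG = +√(1/14)
  (m₁,m₂)=(0,-1): CG² = 8/21, CG = +√(8/21)
  (m₁,m₂)=(-1,0): CG² = 3/7, CG = +√(3/7)
  (m₁,m₂)=(-2,1): CG² = 4/35, CG = +√(4/35)   ← matches the target
  (m₁,m₂)=(-3,2): CG² = 1/210, CG = +√(1/210)
Pairs with CG² = 4/35: (-2,1): +√(4/35)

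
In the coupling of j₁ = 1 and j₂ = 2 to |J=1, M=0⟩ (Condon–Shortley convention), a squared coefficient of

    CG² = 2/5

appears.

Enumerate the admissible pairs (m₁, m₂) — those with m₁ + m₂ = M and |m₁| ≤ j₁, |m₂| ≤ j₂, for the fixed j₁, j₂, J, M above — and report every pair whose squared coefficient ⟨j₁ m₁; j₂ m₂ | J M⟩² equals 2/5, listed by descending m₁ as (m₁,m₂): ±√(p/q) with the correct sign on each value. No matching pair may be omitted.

(0,0): −√(2/5)

Admissible pairs with m₁+m₂ = M = 0: (-1,1), (0,0), (1,-1)
  (m₁,m₂)=(1,-1): CG² = 3/10, CG = +√(3/10)
  (m₁,m₂)=(0,0): CG² = 2/5, CG = −√(2/5)   ← matches the target
  (m₁,m₂)=(-1,1): CG² = 3/10, CG = +√(3/10)
Pairs with CG² = 2/5: (0,0): −√(2/5)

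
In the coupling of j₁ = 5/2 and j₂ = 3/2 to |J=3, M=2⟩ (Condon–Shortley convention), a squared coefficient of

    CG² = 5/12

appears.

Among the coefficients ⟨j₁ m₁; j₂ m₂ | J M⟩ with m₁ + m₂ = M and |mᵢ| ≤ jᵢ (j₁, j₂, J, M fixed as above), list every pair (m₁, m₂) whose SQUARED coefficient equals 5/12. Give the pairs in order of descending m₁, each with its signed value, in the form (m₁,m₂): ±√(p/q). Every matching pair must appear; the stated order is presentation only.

(5/2,-1/2): +√(5/12)

Admissible pairs with m₁+m₂ = M = 2: (1/2,3/2), (3/2,1/2), (5/2,-1/2)
  (m₁,m₂)=(5/2,-1/2): CG² = 5/12, CG = +√(5/12)   ← matches the target
  (m₁,m₂)=(3/2,1/2): CG² = 1/12, CG = +√(1/12)
  (m₁,m₂)=(1/2,3/2): CG² = 1/2, CG = −√(1/2)
Pairs with CG² = 5/12: (5/2,-1/2): +√(5/12)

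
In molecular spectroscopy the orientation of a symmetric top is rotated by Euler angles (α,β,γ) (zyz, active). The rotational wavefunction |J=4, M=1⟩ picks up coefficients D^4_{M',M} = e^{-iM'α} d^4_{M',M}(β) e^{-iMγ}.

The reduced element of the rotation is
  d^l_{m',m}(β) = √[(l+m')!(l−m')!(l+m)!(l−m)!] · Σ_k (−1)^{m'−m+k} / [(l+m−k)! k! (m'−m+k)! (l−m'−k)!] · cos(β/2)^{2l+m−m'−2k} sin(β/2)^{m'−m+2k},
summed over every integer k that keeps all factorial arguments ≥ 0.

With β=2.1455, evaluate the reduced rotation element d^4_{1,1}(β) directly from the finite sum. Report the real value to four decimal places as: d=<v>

d=-0.2534

d^4_{1,1}(β=2.1455) via the finite sum:
c=cos(2.145500/2)=0.477710, s=sin(2.145500/2)=0.878518; N=√[120·6·120·6]=720.000000
k: max(0,(1)−(1))=0 … min(4+(1),4−(1))=3
  k=0: (−1)^0·720.0000/(720)·0.4777^8·0.8785^0 = +0.002712
  k=1: (−1)^1·720.0000/(48)·0.4777^6·0.8785^2 = -0.137587
  k=2: (−1)^2·720.0000/(24)·0.4777^4·0.8785^4 = +0.930638
  k=3: (−1)^3·720.0000/(72)·0.4777^2·0.8785^6 = -1.049135
d^4_{1,1}(2.1455) = +0.002712 -0.137587 +0.930638 -1.049135 = -0.253373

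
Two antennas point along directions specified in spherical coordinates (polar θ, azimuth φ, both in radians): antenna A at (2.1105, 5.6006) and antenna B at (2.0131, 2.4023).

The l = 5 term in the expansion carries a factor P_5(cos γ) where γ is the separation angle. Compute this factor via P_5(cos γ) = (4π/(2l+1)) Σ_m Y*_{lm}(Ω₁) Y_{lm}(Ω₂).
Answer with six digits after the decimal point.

0.038333

Addition theorem: P_5(cos γ) = (4π/11) Σ_m Y*_{lm}(Ω₁) Y_{lm}(Ω₂), m = −5…5:
  m=-5: Y*=-0.207749+0.057795i  Y=+0.237864+0.147435i  product -0.057937-0.016882i
  m=-4: Y*=+0.374423+0.163293i  Y=+0.412011-0.076857i  product +0.166817+0.038502i
  m=-3: Y*=-0.138030-0.267111i  Y=+0.099890-0.132199i  product -0.049100-0.008434i
  m=-2: Y*=+0.027190-0.130364i  Y=+0.024572+0.265724i  product +0.035309+0.004022i
  m=-1: Y*=-0.262786+0.213631i  Y=+0.183953+0.167727i  product -0.084172-0.004778i
  m=+0: Y*=-0.054576-0.000000i  Y=-0.214759+0.000000i  product +0.011721+0.000000i
  m=+1: Y*=+0.262786+0.213631i  Y=-0.183953+0.167727i  product -0.084172+0.004778i
  m=+2: Y*=+0.027190+0.130364i  Y=+0.024572-0.265724i  product +0.035309-0.004022i
  m=+3: Y*=+0.138030-0.267111i  Y=-0.099890-0.132199i  product -0.049100+0.008434i
  m=+4: Y*=+0.374423-0.163293i  Y=+0.412011+0.076857i  product +0.166817-0.038502i
  m=+5: Y*=+0.207749+0.057795i  Y=-0.237864+0.147435i  product -0.057937+0.016882i
Accumulated sum +0.033555+0.000000i; after 4π/(2l+1) scaling, +0.038333+0.000000i ⇒ P_5 = 0.038333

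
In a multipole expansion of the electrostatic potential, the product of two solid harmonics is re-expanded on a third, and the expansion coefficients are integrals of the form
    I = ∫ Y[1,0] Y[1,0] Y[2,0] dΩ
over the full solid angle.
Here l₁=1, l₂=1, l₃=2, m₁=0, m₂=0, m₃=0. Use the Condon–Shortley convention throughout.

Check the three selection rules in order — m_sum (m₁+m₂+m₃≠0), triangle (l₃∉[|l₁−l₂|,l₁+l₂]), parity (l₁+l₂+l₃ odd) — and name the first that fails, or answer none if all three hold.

Σmᵢ = 0  ✓
l₃∈[|l₁−l₂|,l₁+l₂]=[0,2], have l₃=2  ✓
Σlᵢ = 4 ⇒ even  ✓

none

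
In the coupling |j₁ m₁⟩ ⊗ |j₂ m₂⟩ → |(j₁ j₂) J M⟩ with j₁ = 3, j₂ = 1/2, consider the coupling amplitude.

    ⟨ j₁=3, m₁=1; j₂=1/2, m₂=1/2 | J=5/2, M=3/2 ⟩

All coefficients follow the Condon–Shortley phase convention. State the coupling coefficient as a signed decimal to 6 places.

−√(2/7) = -0.534522

triangle: 1!×5!×0!/7! = 120/5040
(j±m)!: 4!×2!×1!×0!×4!×1! = 1152
prefactor² = (2J+1)×Δ×N² = 1152/7
  k=1: −1/(1!×0!×1!×0!×4!×0!) = -1/24
Σ = -1/24  ⇒  CG² = 1152/7×(-1/24)² = 2/7
CG = −√(2/7) = -0.534522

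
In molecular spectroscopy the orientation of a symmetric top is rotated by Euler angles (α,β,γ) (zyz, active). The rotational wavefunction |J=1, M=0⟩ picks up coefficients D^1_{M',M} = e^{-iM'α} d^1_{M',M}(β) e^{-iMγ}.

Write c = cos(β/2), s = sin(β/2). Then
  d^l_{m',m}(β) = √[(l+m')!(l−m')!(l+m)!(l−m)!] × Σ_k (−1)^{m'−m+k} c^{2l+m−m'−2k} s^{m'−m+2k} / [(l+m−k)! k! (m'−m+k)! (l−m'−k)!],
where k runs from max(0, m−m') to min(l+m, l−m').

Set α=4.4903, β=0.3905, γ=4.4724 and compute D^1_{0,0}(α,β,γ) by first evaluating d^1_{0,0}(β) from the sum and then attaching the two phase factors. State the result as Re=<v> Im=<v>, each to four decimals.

Re=0.9247 Im=0.0000

First d^1_{0,0}(β=0.3905), then the phase factors e^{-i(0)α} and e^{-i(0)γ}:
c=cos(0.390500/2)=0.980999, s=sin(0.390500/2)=0.194012; N=√[1·1·1·1]=1.000000
Admissible k: 0..1 (factorial args all ≥0)
  k=0: (−1)^0·1.0000/(1)·0.9810^2·0.1940^0 = +0.962359
  k=1: (−1)^1·1.0000/(1)·0.9810^0·0.1940^2 = -0.037641
d^1_{0,0}(0.3905) = +0.962359 -0.037641 = +0.924719
Attach z-rotation phases: D = e^{-i(0)(4.4903)}·(+0.924719)·e^{-i(0)(4.4724)} = +0.924719+0.000000i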